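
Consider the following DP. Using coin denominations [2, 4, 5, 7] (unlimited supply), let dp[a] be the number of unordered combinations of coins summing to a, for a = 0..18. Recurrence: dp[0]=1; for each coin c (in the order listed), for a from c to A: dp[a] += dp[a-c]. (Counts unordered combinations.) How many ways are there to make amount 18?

12

after  coin     0     1     2     3     4     5     6     7     8     9    10    11    12    13    14    15    16    17    18
          2     1     0     1     0     1     0     1     0     1     0     1     0     1     0     1     0     1     0     1
          4     1     0     1     0     2     0     2     0     3     0     3     0     4     0     4     0     5     0     5
          5     1     0     1     0     2     1     2     1     3     2     4     2     5     3     6     4     7     5     8
          7     1     0     1     0     2     1     2     2     3     3     4     4     6     5     8     7    10     9    12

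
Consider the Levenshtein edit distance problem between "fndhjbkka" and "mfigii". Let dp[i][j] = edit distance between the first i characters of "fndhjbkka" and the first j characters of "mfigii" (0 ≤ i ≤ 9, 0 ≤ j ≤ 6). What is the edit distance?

9

   ''  m  f  i  g  i  i
''  0  1  2  3  4  5  6
 f  1  1  1  2  3  4  5
 n  2  2  2  2  3  4  5
 d  3  3  3  3  3  4  5
 h  4  4  4  4  4  4  5
 j  5  5  5  5  5  5  5
 b  6  6  6  6  6  6  6
 k  7  7  7  7  7  7  7
 k  8  8  8  8  8  8  8
 a  9  9  9  9  9  9  9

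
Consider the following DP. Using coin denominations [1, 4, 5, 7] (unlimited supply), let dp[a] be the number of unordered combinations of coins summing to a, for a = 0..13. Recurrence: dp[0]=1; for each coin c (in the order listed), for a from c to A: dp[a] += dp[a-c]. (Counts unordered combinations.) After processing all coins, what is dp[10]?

7

after  coin     0     1     2     3     4     5     6     7     8     9    10    11    12    13
          1     1     1     1     1     1     1     1     1     1     1     1     1     1     1
          4     1     1     1     1     2     2     2     2     3     3     3     3     4     4
          5     1     1     1     1     2     3     3     3     4     5     6     6     7     8
          7     1     1     1     1     2     3     3     4     5     6     7     8    10    11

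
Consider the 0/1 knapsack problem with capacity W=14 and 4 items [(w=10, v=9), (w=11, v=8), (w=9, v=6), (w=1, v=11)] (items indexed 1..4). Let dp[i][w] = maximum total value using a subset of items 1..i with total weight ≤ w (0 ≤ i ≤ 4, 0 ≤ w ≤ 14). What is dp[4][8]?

11

i\w   0   1   2   3   4   5   6   7   8   9  10  11  12  13  14
  0   0   0   0   0   0   0   0   0   0   0   0   0   0   0   0
  1   0   0   0   0   0   0   0   0   0   0   9   9   9   9   9
  2   0   0   0   0   0   0   0   0   0   0   9   9   9   9   9
  3   0   0   0   0   0   0   0   0   0   6   9   9   9   9   9
  4   0  11  11  11  11  11  11  11  11  11  17  20  20  20  20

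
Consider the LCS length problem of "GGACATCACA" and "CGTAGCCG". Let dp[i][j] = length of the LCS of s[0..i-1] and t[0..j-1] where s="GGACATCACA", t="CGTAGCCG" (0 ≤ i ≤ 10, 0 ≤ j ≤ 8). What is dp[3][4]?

2

   ''  C  G  T  A  G  C  C  G
''  0  0  0  0  0  0  0  0  0
 G  0  0  1  1  1  1  1  1  1
 G  0  0  1  1  1  2  2  2  2
 A  0  0  1  1  2  2  2  2  2
 C  0  1  1  1  2  2  3  3  3
 A  0  1  1  1  2  2  3  3  3
 T  0  1  1  2  2  2  3  3  3
 C  0  1  1  2  2  2  3  4  4
 A  0  1  1  2  3  3  3  4  4
 C  0  1  1  2  3  3  4  4  4
 A  0  1  1  2  3  3  4  4  4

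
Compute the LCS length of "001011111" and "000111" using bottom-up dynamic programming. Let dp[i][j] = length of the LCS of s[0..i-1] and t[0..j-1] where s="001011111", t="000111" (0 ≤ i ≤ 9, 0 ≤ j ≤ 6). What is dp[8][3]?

   ''  0  0  0  1  1  1
''  0  0  0  0  0  0  0
 0  0  1  1  1  1  1  1
 0  0  1  2  2  2  2  2
 1  0  1  2  2  3  3  3
 0  0  1  2  3  3  3  3
 1  0  1  2  3  4  4  4
 1  0  1  2  3  4  5  5
 1  0  1  2  3  4  5  6
 1  0  1  2  3  4  5  6
 1  0  1  2  3  4  5  6

3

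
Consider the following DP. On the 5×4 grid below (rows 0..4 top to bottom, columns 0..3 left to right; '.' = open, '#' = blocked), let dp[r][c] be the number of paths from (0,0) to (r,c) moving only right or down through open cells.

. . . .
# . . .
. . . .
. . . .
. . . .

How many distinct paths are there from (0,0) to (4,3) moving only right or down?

r\c   0   1   2   3
  0   1   1   1   1
  1   0   1   2   3
  2   0   1   3   6
  3   0   1   4  10
  4   0   1   5  15

15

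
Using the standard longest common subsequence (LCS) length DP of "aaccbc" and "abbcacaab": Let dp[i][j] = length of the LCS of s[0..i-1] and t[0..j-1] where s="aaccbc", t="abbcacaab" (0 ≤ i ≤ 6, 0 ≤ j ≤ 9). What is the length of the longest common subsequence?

4

   ''  a  b  b  c  a  c  a  a  b
''  0  0  0  0  0  0  0  0  0  0
 a  0  1  1  1  1  1  1  1  1  1
 a  0  1  1  1  1  2  2  2  2  2
 c  0  1  1  1  2  2  3  3  3  3
 c  0  1  1  1  2  2  3  3  3  3
 b  0  1  2  2  2  2  3  3  3  4
 c  0  1  2  2  3  3  3  3  3  4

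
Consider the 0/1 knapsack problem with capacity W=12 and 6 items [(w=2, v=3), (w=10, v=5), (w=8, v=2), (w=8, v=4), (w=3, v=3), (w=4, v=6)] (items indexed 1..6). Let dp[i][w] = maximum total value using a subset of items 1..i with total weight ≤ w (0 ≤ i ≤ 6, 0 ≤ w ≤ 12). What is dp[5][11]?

i\w   0   1   2   3   4   5   6   7   8   9  10  11  12
  0   0   0   0   0   0   0   0   0   0   0   0   0   0
  1   0   0   3   3   3   3   3   3   3   3   3   3   3
  2   0   0   3   3   3   3   3   3   3   3   5   5   8
  3   0   0   3   3   3   3   3   3   3   3   5   5   8
  4   0   0   3   3   3   3   3   3   4   4   7   7   8
  5   0   0   3   3   3   6   6   6   6   6   7   7   8
  6   0   0   3   3   6   6   9   9   9  12  12  12  12

7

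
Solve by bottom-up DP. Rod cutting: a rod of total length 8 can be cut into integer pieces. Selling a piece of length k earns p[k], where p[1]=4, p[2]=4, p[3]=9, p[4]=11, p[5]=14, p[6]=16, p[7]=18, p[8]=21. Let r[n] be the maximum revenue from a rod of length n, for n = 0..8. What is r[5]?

20

   n    0    1    2    3    4    5    6    7    8
r[n]    0    4    8   12   16   20   24   28   32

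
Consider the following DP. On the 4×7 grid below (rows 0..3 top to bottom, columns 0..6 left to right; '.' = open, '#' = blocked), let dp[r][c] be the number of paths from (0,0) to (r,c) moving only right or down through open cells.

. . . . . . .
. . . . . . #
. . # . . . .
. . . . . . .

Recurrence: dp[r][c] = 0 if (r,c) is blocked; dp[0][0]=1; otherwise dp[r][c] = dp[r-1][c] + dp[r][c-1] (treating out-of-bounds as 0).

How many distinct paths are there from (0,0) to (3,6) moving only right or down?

47

r\c   0   1   2   3   4   5   6
  0   1   1   1   1   1   1   1
  1   1   2   3   4   5   6   0
  2   1   3   0   4   9  15  15
  3   1   4   4   8  17  32  47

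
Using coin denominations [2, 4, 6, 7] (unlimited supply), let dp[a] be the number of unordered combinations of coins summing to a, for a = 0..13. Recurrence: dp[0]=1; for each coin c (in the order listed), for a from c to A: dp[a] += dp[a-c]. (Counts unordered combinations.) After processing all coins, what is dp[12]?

after  coin     0     1     2     3     4     5     6     7     8     9    10    11    12    13
          2     1     0     1     0     1     0     1     0     1     0     1     0     1     0
          4     1     0     1     0     2     0     2     0     3     0     3     0     4     0
          6     1     0     1     0     2     0     3     0     4     0     5     0     7     0
          7     1     0     1     0     2     0     3     1     4     1     5     2     7     3

7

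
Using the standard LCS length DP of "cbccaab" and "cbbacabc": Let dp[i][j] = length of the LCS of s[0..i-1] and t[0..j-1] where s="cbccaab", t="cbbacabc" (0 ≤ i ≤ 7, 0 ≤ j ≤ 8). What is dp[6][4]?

3

   ''  c  b  b  a  c  a  b  c
''  0  0  0  0  0  0  0  0  0
 c  0  1  1  1  1  1  1  1  1
 b  0  1  2  2  2  2  2  2  2
 c  0  1  2  2  2  3  3  3  3
 c  0  1  2  2  2  3  3  3  4
 a  0  1  2  2  3  3  4  4  4
 a  0  1  2  2  3  3  4  4  4
 b  0  1  2  3  3  3  4  5  5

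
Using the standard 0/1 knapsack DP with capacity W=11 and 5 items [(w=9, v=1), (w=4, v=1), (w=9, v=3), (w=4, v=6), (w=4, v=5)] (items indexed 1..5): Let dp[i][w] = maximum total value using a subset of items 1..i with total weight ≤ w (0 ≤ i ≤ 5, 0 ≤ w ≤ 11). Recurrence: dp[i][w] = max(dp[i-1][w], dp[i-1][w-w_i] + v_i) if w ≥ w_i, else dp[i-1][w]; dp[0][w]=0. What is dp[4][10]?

7

i\w   0   1   2   3   4   5   6   7   8   9  10  11
  0   0   0   0   0   0   0   0   0   0   0   0   0
  1   0   0   0   0   0   0   0   0   0   1   1   1
  2   0   0   0   0   1   1   1   1   1   1   1   1
  3   0   0   0   0   1   1   1   1   1   3   3   3
  4   0   0   0   0   6   6   6   6   7   7   7   7
  5   0   0   0   0   6   6   6   6  11  11  11  11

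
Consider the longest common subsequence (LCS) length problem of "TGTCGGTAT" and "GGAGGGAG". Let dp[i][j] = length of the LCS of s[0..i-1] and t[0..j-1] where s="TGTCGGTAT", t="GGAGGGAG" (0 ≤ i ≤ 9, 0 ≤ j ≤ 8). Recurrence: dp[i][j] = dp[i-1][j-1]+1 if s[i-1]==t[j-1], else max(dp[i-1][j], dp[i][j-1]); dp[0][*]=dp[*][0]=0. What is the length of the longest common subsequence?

   ''  G  G  A  G  G  G  A  G
''  0  0  0  0  0  0  0  0  0
 T  0  0  0  0  0  0  0  0  0
 G  0  1  1  1  1  1  1  1  1
 T  0  1  1  1  1  1  1  1  1
 C  0  1  1  1  1  1  1  1  1
 G  0  1  2  2  2  2  2  2  2
 G  0  1  2  2  3  3  3  3  3
 T  0  1  2  2  3  3  3  3  3
 A  0  1  2  3  3  3  3  4  4
 T  0  1  2  3  3  3  3  4  4

4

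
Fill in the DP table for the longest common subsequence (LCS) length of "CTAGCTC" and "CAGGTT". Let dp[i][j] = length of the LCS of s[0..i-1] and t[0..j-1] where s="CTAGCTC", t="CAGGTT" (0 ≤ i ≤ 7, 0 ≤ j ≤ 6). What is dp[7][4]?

   ''  C  A  G  G  T  T
''  0  0  0  0  0  0  0
 C  0  1  1  1  1  1  1
 T  0  1  1  1  1  2  2
 A  0  1  2  2  2  2  2
 G  0  1  2  3  3  3  3
 C  0  1  2  3  3  3  3
 T  0  1  2  3  3  4  4
 C  0  1  2  3  3  4  4

3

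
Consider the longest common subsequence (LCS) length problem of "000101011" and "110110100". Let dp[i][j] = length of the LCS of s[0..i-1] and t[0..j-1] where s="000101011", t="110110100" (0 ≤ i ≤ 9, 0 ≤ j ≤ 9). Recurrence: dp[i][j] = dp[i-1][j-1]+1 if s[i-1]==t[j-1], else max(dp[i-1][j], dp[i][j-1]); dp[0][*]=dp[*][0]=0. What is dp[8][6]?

4

   ''  1  1  0  1  1  0  1  0  0
''  0  0  0  0  0  0  0  0  0  0
 0  0  0  0  1  1  1  1  1  1  1
 0  0  0  0  1  1  1  2  2  2  2
 0  0  0  0  1  1  1  2  2  3  3
 1  0  1  1  1  2  2  2  3  3  3
 0  0  1  1  2  2  2  3  3  4  4
 1  0  1  2  2  3  3  3  4  4  4
 0  0  1  2  3  3  3  4  4  5  5
 1  0  1  2  3  4  4  4  5  5  5
 1  0  1  2  3  4  5  5  5  5  5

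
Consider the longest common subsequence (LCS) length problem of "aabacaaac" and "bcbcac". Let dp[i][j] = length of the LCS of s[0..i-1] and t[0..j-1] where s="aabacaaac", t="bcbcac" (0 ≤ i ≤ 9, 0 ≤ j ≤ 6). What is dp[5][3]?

2

   ''  b  c  b  c  a  c
''  0  0  0  0  0  0  0
 a  0  0  0  0  0  1  1
 a  0  0  0  0  0  1  1
 b  0  1  1  1  1  1  1
 a  0  1  1  1  1  2  2
 c  0  1  2  2  2  2  3
 a  0  1  2  2  2  3  3
 a  0  1  2  2  2  3  3
 a  0  1  2  2  2  3  3
 c  0  1  2  2  3  3  4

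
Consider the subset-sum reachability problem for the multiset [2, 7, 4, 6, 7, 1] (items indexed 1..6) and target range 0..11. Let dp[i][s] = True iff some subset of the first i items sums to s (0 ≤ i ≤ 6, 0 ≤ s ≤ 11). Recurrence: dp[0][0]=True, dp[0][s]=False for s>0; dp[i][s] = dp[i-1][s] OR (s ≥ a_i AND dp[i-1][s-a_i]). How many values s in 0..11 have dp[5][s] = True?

9

i\s   0   1   2   3   4   5   6   7   8   9  10  11
  0   T   F   F   F   F   F   F   F   F   F   F   F
  1   T   F   T   F   F   F   F   F   F   F   F   F
  2   T   F   T   F   F   F   F   T   F   T   F   F
  3   T   F   T   F   T   F   T   T   F   T   F   T
  4   T   F   T   F   T   F   T   T   T   T   T   T
  5   T   F   T   F   T   F   T   T   T   T   T   T
  6   T   T   T   T   T   T   T   T   T   T   T   T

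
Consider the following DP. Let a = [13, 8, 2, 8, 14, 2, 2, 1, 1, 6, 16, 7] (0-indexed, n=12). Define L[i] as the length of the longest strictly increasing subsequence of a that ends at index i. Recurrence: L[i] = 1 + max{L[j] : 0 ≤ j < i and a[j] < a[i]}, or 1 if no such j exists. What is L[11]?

   i    0    1    2    3    4    5    6    7    8    9   10   11
a[i]   13    8    2    8   14    2    2    1    1    6   16    7
L[i]    1    1    1    2    3    1    1    1    1    2    4    3

3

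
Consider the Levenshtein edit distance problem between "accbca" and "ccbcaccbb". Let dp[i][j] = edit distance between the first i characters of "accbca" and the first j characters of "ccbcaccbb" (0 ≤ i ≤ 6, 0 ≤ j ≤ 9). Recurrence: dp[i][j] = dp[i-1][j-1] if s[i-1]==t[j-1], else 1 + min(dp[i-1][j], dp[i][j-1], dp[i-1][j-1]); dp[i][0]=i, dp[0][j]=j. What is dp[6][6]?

2

   ''  c  c  b  c  a  c  c  b  b
''  0  1  2  3  4  5  6  7  8  9
 a  1  1  2  3  4  4  5  6  7  8
 c  2  1  1  2  3  4  4  5  6  7
 c  3  2  1  2  2  3  4  4  5  6
 b  4  3  2  1  2  3  4  5  4  5
 c  5  4  3  2  1  2  3  4  5  5
 a  6  5  4  3  2  1  2  3  4  5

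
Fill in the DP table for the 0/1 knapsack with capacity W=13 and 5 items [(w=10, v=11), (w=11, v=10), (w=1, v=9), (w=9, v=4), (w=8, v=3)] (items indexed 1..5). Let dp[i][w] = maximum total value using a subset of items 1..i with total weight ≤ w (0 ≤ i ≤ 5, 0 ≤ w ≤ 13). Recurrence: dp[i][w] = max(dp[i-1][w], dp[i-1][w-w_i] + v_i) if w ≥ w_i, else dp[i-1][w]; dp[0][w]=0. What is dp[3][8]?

i\w   0   1   2   3   4   5   6   7   8   9  10  11  12  13
  0   0   0   0   0   0   0   0   0   0   0   0   0   0   0
  1   0   0   0   0   0   0   0   0   0   0  11  11  11  11
  2   0   0   0   0   0   0   0   0   0   0  11  11  11  11
  3   0   9   9   9   9   9   9   9   9   9  11  20  20  20
  4   0   9   9   9   9   9   9   9   9   9  13  20  20  20
  5   0   9   9   9   9   9   9   9   9  12  13  20  20  20

9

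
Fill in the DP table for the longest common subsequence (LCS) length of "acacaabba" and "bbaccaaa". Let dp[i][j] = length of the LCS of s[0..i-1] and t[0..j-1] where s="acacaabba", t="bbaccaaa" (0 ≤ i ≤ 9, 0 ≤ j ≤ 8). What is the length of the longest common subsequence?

6

   ''  b  b  a  c  c  a  a  a
''  0  0  0  0  0  0  0  0  0
 a  0  0  0  1  1  1  1  1  1
 c  0  0  0  1  2  2  2  2  2
 a  0  0  0  1  2  2  3  3  3
 c  0  0  0  1  2  3  3  3  3
 a  0  0  0  1  2  3  4  4  4
 a  0  0  0  1  2  3  4  5  5
 b  0  1  1  1  2  3  4  5  5
 b  0  1  2  2  2  3  4  5  5
 a  0  1  2  3  3  3  4  5  6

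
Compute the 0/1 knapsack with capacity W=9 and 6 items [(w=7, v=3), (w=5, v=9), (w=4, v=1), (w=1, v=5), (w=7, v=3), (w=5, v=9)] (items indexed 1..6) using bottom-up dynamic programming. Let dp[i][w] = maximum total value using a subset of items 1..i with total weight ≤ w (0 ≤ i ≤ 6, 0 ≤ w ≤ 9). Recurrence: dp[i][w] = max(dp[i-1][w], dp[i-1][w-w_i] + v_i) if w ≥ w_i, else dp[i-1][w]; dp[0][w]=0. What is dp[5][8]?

14

i\w   0   1   2   3   4   5   6   7   8   9
  0   0   0   0   0   0   0   0   0   0   0
  1   0   0   0   0   0   0   0   3   3   3
  2   0   0   0   0   0   9   9   9   9   9
  3   0   0   0   0   1   9   9   9   9  10
  4   0   5   5   5   5   9  14  14  14  14
  5   0   5   5   5   5   9  14  14  14  14
  6   0   5   5   5   5   9  14  14  14  14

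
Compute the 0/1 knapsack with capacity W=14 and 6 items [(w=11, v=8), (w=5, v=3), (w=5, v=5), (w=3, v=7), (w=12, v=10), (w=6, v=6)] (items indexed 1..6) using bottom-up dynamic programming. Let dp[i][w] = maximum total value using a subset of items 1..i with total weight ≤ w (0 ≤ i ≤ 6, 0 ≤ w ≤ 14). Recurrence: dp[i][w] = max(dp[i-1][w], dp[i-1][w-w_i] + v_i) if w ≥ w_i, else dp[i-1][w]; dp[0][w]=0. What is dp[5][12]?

i\w   0   1   2   3   4   5   6   7   8   9  10  11  12  13  14
  0   0   0   0   0   0   0   0   0   0   0   0   0   0   0   0
  1   0   0   0   0   0   0   0   0   0   0   0   8   8   8   8
  2   0   0   0   0   0   3   3   3   3   3   3   8   8   8   8
  3   0   0   0   0   0   5   5   5   5   5   8   8   8   8   8
  4   0   0   0   7   7   7   7   7  12  12  12  12  12  15  15
  5   0   0   0   7   7   7   7   7  12  12  12  12  12  15  15
  6   0   0   0   7   7   7   7   7  12  13  13  13  13  15  18

12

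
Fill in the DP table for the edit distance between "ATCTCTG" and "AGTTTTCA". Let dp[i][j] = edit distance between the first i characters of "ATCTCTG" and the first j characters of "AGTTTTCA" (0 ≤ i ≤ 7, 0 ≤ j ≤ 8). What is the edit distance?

5

   ''  A  G  T  T  T  T  C  A
''  0  1  2  3  4  5  6  7  8
 A  1  0  1  2  3  4  5  6  7
 T  2  1  1  1  2  3  4  5  6
 C  3  2  2  2  2  3  4  4  5
 T  4  3  3  2  2  2  3  4  5
 C  5  4  4  3  3  3  3  3  4
 T  6  5  5  4  3  3  3  4  4
 G  7  6  5  5  4  4  4  4  5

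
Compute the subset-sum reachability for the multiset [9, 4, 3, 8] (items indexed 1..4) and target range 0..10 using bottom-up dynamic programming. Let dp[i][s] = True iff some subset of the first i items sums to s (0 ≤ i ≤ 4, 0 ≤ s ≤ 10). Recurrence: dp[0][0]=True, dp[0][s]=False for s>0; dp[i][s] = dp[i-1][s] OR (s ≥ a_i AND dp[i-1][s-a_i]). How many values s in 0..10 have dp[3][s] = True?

5

i\s   0   1   2   3   4   5   6   7   8   9  10
  0   T   F   F   F   F   F   F   F   F   F   F
  1   T   F   F   F   F   F   F   F   F   T   F
  2   T   F   F   F   T   F   F   F   F   T   F
  3   T   F   F   T   T   F   F   T   F   T   F
  4   T   F   F   T   T   F   F   T   T   T   F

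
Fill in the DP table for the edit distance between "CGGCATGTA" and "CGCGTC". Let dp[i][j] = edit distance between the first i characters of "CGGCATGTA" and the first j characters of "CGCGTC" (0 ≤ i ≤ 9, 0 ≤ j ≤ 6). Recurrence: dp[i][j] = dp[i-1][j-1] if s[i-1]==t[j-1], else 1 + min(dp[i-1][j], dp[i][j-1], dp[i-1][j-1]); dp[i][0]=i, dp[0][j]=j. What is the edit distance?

   ''  C  G  C  G  T  C
''  0  1  2  3  4  5  6
 C  1  0  1  2  3  4  5
 G  2  1  0  1  2  3  4
 G  3  2  1  1  1  2  3
 C  4  3  2  1  2  2  2
 A  5  4  3  2  2  3  3
 T  6  5  4  3  3  2  3
 G  7  6  5  4  3  3  3
 T  8  7  6  5  4  3  4
 A  9  8  7  6  5  4  4

4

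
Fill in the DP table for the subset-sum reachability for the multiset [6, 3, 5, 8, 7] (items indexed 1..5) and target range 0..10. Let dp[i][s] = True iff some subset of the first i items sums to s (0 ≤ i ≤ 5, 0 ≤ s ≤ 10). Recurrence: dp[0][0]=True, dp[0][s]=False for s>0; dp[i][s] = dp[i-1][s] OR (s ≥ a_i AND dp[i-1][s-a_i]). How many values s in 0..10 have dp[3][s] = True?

6

i\s   0   1   2   3   4   5   6   7   8   9  10
  0   T   F   F   F   F   F   F   F   F   F   F
  1   T   F   F   F   F   F   T   F   F   F   F
  2   T   F   F   T   F   F   T   F   F   T   F
  3   T   F   F   T   F   T   T   F   T   T   F
  4   T   F   F   T   F   T   T   F   T   T   F
  5   T   F   F   T   F   T   T   T   T   T   T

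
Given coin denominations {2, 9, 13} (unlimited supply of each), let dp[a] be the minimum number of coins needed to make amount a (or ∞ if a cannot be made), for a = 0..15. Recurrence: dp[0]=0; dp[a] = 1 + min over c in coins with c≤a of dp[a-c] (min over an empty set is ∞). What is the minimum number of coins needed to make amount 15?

2

 a  0  1  2  3  4  5  6  7  8  9 10 11 12 13 14 15
dp  0  -  1  -  2  -  3  -  4  1  5  2  6  1  7  2
(- denotes ∞ / unreachable)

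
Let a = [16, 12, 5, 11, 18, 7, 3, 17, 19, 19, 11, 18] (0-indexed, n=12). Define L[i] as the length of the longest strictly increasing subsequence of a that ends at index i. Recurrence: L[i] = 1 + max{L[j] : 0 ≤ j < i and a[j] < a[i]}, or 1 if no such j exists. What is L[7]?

   i    0    1    2    3    4    5    6    7    8    9   10   11
a[i]   16   12    5   11   18    7    3   17   19   19   11   18
L[i]    1    1    1    2    3    2    1    3    4    4    3    4

3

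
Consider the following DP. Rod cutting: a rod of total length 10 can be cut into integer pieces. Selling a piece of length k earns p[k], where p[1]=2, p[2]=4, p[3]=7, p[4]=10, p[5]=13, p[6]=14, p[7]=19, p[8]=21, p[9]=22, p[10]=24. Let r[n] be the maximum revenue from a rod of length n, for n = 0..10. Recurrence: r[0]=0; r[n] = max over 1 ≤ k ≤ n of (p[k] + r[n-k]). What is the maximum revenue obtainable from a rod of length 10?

   n    0    1    2    3    4    5    6    7    8    9   10
r[n]    0    2    4    7   10   13   15   19   21   23   26

26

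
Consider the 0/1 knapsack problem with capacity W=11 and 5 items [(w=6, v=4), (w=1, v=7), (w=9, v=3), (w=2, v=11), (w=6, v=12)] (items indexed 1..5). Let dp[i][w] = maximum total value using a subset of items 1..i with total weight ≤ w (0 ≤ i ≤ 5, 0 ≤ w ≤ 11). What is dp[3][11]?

11

i\w   0   1   2   3   4   5   6   7   8   9  10  11
  0   0   0   0   0   0   0   0   0   0   0   0   0
  1   0   0   0   0   0   0   4   4   4   4   4   4
  2   0   7   7   7   7   7   7  11  11  11  11  11
  3   0   7   7   7   7   7   7  11  11  11  11  11
  4   0   7  11  18  18  18  18  18  18  22  22  22
  5   0   7  11  18  18  18  18  19  23  30  30  30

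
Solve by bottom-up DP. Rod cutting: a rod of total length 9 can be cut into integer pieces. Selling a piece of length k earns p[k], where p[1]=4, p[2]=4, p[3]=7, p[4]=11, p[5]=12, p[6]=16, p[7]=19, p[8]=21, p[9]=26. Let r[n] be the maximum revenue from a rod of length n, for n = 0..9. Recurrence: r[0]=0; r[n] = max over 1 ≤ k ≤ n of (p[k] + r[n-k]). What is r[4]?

16

   n    0    1    2    3    4    5    6    7    8    9
r[n]    0    4    8   12   16   20   24   28   32   36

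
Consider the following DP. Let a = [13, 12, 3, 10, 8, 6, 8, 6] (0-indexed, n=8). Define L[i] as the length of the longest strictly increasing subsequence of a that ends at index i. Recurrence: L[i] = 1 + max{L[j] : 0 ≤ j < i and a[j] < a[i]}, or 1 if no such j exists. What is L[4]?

   i    0    1    2    3    4    5    6    7
a[i]   13   12    3   10    8    6    8    6
L[i]    1    1    1    2    2    2    3    2

2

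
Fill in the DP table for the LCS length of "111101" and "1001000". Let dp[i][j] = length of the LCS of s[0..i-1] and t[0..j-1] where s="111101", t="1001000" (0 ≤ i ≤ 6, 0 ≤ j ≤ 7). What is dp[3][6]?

   ''  1  0  0  1  0  0  0
''  0  0  0  0  0  0  0  0
 1  0  1  1  1  1  1  1  1
 1  0  1  1  1  2  2  2  2
 1  0  1  1  1  2  2  2  2
 1  0  1  1  1  2  2  2  2
 0  0  1  2  2  2  3  3  3
 1  0  1  2  2  3  3  3  3

2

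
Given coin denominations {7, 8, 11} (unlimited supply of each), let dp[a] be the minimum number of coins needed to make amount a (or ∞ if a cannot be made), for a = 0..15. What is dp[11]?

1

 a  0  1  2  3  4  5  6  7  8  9 10 11 12 13 14 15
dp  0  -  -  -  -  -  -  1  1  -  -  1  -  -  2  2
(- denotes ∞ / unreachable)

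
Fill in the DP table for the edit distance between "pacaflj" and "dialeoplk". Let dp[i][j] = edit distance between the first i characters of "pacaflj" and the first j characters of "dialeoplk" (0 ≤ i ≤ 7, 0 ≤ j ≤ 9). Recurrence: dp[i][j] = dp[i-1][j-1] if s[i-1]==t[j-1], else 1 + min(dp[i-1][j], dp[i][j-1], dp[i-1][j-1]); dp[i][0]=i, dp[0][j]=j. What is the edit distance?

   ''  d  i  a  l  e  o  p  l  k
''  0  1  2  3  4  5  6  7  8  9
 p  1  1  2  3  4  5  6  6  7  8
 a  2  2  2  2  3  4  5  6  7  8
 c  3  3  3  3  3  4  5  6  7  8
 a  4  4  4  3  4  4  5  6  7  8
 f  5  5  5  4  4  5  5  6  7  8
 l  6  6  6  5  4  5  6  6  6  7
 j  7  7  7  6  5  5  6  7  7  7

7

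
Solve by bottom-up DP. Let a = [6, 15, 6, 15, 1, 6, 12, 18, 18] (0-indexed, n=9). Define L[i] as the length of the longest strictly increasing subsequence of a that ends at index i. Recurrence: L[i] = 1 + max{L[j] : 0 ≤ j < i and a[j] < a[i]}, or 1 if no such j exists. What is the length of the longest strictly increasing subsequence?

   i    0    1    2    3    4    5    6    7    8
a[i]    6   15    6   15    1    6   12   18   18
L[i]    1    2    1    2    1    2    3    4    4

4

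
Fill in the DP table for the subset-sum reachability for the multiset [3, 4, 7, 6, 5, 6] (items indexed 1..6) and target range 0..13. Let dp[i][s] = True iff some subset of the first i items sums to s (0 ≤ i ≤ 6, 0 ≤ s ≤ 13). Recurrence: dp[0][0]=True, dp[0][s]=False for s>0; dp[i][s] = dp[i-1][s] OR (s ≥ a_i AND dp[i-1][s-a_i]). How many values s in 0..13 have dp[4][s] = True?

9

i\s   0   1   2   3   4   5   6   7   8   9  10  11  12  13
  0   T   F   F   F   F   F   F   F   F   F   F   F   F   F
  1   T   F   F   T   F   F   F   F   F   F   F   F   F   F
  2   T   F   F   T   T   F   F   T   F   F   F   F   F   F
  3   T   F   F   T   T   F   F   T   F   F   T   T   F   F
  4   T   F   F   T   T   F   T   T   F   T   T   T   F   T
  5   T   F   F   T   T   T   T   T   T   T   T   T   T   T
  6   T   F   F   T   T   T   T   T   T   T   T   T   T   T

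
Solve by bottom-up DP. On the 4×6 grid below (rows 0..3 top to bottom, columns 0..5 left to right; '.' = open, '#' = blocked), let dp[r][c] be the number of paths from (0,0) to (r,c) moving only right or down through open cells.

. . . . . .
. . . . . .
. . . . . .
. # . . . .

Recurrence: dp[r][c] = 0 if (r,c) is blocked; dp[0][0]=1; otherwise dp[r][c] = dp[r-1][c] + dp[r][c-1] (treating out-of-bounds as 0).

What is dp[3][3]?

16

r\c   0   1   2   3   4   5
  0   1   1   1   1   1   1
  1   1   2   3   4   5   6
  2   1   3   6  10  15  21
  3   1   0   6  16  31  52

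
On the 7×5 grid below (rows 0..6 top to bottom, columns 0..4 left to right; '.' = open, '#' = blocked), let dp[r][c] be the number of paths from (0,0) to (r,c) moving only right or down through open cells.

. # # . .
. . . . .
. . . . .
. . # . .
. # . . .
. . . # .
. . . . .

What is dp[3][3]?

r\c   0   1   2   3   4
  0   1   0   0   0   0
  1   1   1   1   1   1
  2   1   2   3   4   5
  3   1   3   0   4   9
  4   1   0   0   4  13
  5   1   1   1   0  13
  6   1   2   3   3  16

4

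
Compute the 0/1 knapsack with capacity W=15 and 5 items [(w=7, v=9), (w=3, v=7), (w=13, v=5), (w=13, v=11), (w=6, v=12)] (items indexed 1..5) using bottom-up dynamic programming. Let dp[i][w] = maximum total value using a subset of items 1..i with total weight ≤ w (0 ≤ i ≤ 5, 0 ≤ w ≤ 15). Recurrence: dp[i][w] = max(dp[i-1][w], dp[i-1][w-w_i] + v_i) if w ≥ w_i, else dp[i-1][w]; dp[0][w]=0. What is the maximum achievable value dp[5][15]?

21

i\w   0   1   2   3   4   5   6   7   8   9  10  11  12  13  14  15
  0   0   0   0   0   0   0   0   0   0   0   0   0   0   0   0   0
  1   0   0   0   0   0   0   0   9   9   9   9   9   9   9   9   9
  2   0   0   0   7   7   7   7   9   9   9  16  16  16  16  16  16
  3   0   0   0   7   7   7   7   9   9   9  16  16  16  16  16  16
  4   0   0   0   7   7   7   7   9   9   9  16  16  16  16  16  16
  5   0   0   0   7   7   7  12  12  12  19  19  19  19  21  21  21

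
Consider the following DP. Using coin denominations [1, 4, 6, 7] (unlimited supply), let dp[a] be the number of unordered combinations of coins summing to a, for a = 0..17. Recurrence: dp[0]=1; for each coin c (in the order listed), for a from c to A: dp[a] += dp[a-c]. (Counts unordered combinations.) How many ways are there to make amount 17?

16

after  coin     0     1     2     3     4     5     6     7     8     9    10    11    12    13    14    15    16    17
          1     1     1     1     1     1     1     1     1     1     1     1     1     1     1     1     1     1     1
          4     1     1     1     1     2     2     2     2     3     3     3     3     4     4     4     4     5     5
          6     1     1     1     1     2     2     3     3     4     4     5     5     7     7     8     8    10    10
          7     1     1     1     1     2     2     3     4     5     5     6     7     9    10    12    13    15    16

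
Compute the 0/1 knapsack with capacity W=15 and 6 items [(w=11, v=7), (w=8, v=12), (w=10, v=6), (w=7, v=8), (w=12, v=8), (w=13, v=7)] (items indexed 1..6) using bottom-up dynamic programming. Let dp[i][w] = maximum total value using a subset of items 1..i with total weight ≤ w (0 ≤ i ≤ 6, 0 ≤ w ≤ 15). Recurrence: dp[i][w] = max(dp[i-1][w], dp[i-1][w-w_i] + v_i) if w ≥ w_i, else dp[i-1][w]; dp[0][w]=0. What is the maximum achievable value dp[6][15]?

i\w   0   1   2   3   4   5   6   7   8   9  10  11  12  13  14  15
  0   0   0   0   0   0   0   0   0   0   0   0   0   0   0   0   0
  1   0   0   0   0   0   0   0   0   0   0   0   7   7   7   7   7
  2   0   0   0   0   0   0   0   0  12  12  12  12  12  12  12  12
  3   0   0   0   0   0   0   0   0  12  12  12  12  12  12  12  12
  4   0   0   0   0   0   0   0   8  12  12  12  12  12  12  12  20
  5   0   0   0   0   0   0   0   8  12  12  12  12  12  12  12  20
  6   0   0   0   0   0   0   0   8  12  12  12  12  12  12  12  20

20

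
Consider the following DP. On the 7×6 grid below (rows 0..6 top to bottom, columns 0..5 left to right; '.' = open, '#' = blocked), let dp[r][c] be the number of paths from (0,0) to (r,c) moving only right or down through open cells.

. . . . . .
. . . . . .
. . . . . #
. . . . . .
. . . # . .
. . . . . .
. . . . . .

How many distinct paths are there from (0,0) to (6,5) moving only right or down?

r\c   0   1   2   3   4   5
  0   1   1   1   1   1   1
  1   1   2   3   4   5   6
  2   1   3   6  10  15   0
  3   1   4  10  20  35  35
  4   1   5  15   0  35  70
  5   1   6  21  21  56 126
  6   1   7  28  49 105 231

231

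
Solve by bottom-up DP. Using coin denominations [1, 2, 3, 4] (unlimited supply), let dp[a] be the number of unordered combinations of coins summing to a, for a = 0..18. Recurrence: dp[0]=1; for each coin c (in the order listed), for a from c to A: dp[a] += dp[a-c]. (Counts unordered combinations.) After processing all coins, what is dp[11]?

27

after  coin     0     1     2     3     4     5     6     7     8     9    10    11    12    13    14    15    16    17    18
          1     1     1     1     1     1     1     1     1     1     1     1     1     1     1     1     1     1     1     1
          2     1     1     2     2     3     3     4     4     5     5     6     6     7     7     8     8     9     9    10
          3     1     1     2     3     4     5     7     8    10    12    14    16    19    21    24    27    30    33    37
          4     1     1     2     3     5     6     9    11    15    18    23    27    34    39    47    54    64    72    84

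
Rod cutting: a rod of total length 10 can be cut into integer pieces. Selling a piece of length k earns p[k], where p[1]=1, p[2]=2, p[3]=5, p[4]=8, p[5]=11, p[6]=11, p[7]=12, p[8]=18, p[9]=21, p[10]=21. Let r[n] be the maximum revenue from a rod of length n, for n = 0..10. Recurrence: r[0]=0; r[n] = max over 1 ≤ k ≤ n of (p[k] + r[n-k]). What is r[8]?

   n    0    1    2    3    4    5    6    7    8    9   10
r[n]    0    1    2    5    8   11   12   13   18   21   22

18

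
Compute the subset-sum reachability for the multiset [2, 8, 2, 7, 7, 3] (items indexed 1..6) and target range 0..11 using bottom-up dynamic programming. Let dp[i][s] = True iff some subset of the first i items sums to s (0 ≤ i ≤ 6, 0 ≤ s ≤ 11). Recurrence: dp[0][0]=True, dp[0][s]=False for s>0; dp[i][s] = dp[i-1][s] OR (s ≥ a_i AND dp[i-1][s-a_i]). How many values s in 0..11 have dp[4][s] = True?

i\s   0   1   2   3   4   5   6   7   8   9  10  11
  0   T   F   F   F   F   F   F   F   F   F   F   F
  1   T   F   T   F   F   F   F   F   F   F   F   F
  2   T   F   T   F   F   F   F   F   T   F   T   F
  3   T   F   T   F   T   F   F   F   T   F   T   F
  4   T   F   T   F   T   F   F   T   T   T   T   T
  5   T   F   T   F   T   F   F   T   T   T   T   T
  6   T   F   T   T   T   T   F   T   T   T   T   T

8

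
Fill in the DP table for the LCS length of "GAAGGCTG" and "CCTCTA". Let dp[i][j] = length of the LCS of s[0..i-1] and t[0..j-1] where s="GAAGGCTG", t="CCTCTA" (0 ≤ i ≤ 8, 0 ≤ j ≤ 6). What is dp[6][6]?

   ''  C  C  T  C  T  A
''  0  0  0  0  0  0  0
 G  0  0  0  0  0  0  0
 A  0  0  0  0  0  0  1
 A  0  0  0  0  0  0  1
 G  0  0  0  0  0  0  1
 G  0  0  0  0  0  0  1
 C  0  1  1  1  1  1  1
 T  0  1  1  2  2  2  2
 G  0  1  1  2  2  2  2

1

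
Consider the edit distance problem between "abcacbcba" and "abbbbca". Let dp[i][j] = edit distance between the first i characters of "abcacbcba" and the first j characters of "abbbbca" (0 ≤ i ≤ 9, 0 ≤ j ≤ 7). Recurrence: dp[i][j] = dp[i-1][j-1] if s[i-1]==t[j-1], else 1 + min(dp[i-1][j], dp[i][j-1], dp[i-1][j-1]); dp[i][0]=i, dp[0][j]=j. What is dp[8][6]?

   ''  a  b  b  b  b  c  a
''  0  1  2  3  4  5  6  7
 a  1  0  1  2  3  4  5  6
 b  2  1  0  1  2  3  4  5
 c  3  2  1  1  2  3  3  4
 a  4  3  2  2  2  3  4  3
 c  5  4  3  3  3  3  3  4
 b  6  5  4  3  3  3  4  4
 c  7  6  5  4  4  4  3  4
 b  8  7  6  5  4  4  4  4
 a  9  8  7  6  5  5  5  4

4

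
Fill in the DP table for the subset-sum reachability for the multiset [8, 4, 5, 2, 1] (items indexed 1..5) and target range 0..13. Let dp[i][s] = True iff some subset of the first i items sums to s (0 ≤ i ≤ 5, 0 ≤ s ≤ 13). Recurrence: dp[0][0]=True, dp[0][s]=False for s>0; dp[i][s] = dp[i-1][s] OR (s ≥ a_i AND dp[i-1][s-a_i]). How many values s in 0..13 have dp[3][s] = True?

7

i\s   0   1   2   3   4   5   6   7   8   9  10  11  12  13
  0   T   F   F   F   F   F   F   F   F   F   F   F   F   F
  1   T   F   F   F   F   F   F   F   T   F   F   F   F   F
  2   T   F   F   F   T   F   F   F   T   F   F   F   T   F
  3   T   F   F   F   T   T   F   F   T   T   F   F   T   T
  4   T   F   T   F   T   T   T   T   T   T   T   T   T   T
  5   T   T   T   T   T   T   T   T   T   T   T   T   T   T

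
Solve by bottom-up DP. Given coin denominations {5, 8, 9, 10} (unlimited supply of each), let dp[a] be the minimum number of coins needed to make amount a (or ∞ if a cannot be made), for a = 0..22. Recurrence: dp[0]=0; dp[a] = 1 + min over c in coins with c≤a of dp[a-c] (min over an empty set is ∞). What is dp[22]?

3

 a  0  1  2  3  4  5  6  7  8  9 10 11 12 13 14 15 16 17 18 19 20 21 22
dp  0  -  -  -  -  1  -  -  1  1  1  -  -  2  2  2  2  2  2  2  2  3  3
(- denotes ∞ / unreachable)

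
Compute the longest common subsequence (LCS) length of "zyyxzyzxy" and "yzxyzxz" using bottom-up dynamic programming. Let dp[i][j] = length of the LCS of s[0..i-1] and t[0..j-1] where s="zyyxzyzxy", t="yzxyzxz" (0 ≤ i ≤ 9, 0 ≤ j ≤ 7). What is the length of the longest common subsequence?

5

   ''  y  z  x  y  z  x  z
''  0  0  0  0  0  0  0  0
 z  0  0  1  1  1  1  1  1
 y  0  1  1  1  2  2  2  2
 y  0  1  1  1  2  2  2  2
 x  0  1  1  2  2  2  3  3
 z  0  1  2  2  2  3  3  4
 y  0  1  2  2  3  3  3  4
 z  0  1  2  2  3  4  4  4
 x  0  1  2  3  3  4  5  5
 y  0  1  2  3  4  4  5  5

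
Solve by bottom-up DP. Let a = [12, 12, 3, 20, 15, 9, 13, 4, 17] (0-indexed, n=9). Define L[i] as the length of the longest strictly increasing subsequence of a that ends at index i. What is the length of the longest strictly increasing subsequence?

4

   i    0    1    2    3    4    5    6    7    8
a[i]   12   12    3   20   15    9   13    4   17
L[i]    1    1    1    2    2    2    3    2    4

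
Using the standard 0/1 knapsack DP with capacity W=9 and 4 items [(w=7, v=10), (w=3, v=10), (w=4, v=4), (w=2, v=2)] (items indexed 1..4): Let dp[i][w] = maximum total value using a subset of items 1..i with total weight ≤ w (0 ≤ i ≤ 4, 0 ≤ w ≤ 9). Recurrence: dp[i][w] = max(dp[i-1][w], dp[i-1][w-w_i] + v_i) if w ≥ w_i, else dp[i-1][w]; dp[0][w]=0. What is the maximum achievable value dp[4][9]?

i\w   0   1   2   3   4   5   6   7   8   9
  0   0   0   0   0   0   0   0   0   0   0
  1   0   0   0   0   0   0   0  10  10  10
  2   0   0   0  10  10  10  10  10  10  10
  3   0   0   0  10  10  10  10  14  14  14
  4   0   0   2  10  10  12  12  14  14  16

16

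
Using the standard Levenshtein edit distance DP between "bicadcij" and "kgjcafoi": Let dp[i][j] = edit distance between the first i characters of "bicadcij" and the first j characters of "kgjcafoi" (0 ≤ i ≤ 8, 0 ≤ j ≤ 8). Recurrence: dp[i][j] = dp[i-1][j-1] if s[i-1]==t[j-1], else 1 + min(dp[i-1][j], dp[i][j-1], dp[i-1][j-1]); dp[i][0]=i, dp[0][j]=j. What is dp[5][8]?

   ''  k  g  j  c  a  f  o  i
''  0  1  2  3  4  5  6  7  8
 b  1  1  2  3  4  5  6  7  8
 i  2  2  2  3  4  5  6  7  7
 c  3  3  3  3  3  4  5  6  7
 a  4  4  4  4  4  3  4  5  6
 d  5  5  5  5  5  4  4  5  6
 c  6  6  6  6  5  5  5  5  6
 i  7  7  7  7  6  6  6  6  5
 j  8  8  8  7  7  7  7  7  6

6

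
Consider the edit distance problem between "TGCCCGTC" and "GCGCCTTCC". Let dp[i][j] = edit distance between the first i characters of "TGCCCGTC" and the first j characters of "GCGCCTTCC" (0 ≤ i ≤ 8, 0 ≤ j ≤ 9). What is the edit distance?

4

   ''  G  C  G  C  C  T  T  C  C
''  0  1  2  3  4  5  6  7  8  9
 T  1  1  2  3  4  5  5  6  7  8
 G  2  1  2  2  3  4  5  6  7  8
 C  3  2  1  2  2  3  4  5  6  7
 C  4  3  2  2  2  2  3  4  5  6
 C  5  4  3  3  2  2  3  4  4  5
 G  6  5  4  3  3  3  3  4  5  5
 T  7  6  5  4  4  4  3  3  4  5
 C  8  7  6  5  4  4  4  4  3  4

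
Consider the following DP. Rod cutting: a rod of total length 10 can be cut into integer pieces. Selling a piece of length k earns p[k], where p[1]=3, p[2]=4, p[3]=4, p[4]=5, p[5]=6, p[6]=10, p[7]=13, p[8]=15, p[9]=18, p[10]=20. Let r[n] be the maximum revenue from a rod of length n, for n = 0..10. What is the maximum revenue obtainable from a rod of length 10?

   n    0    1    2    3    4    5    6    7    8    9   10
r[n]    0    3    6    9   12   15   18   21   24   27   30

30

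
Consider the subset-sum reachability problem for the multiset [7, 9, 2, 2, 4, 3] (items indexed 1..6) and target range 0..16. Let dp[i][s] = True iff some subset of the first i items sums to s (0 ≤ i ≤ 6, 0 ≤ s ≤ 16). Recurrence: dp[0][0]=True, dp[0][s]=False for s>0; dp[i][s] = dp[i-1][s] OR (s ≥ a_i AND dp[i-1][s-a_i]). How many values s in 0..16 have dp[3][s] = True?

i\s   0   1   2   3   4   5   6   7   8   9  10  11  12  13  14  15  16
  0   T   F   F   F   F   F   F   F   F   F   F   F   F   F   F   F   F
  1   T   F   F   F   F   F   F   T   F   F   F   F   F   F   F   F   F
  2   T   F   F   F   F   F   F   T   F   T   F   F   F   F   F   F   T
  3   T   F   T   F   F   F   F   T   F   T   F   T   F   F   F   F   T
  4   T   F   T   F   T   F   F   T   F   T   F   T   F   T   F   F   T
  5   T   F   T   F   T   F   T   T   T   T   F   T   F   T   F   T   T
  6   T   F   T   T   T   T   T   T   T   T   T   T   T   T   T   T   T

6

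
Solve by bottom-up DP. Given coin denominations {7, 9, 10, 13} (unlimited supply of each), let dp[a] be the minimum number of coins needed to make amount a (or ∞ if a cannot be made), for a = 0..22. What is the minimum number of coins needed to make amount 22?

 a  0  1  2  3  4  5  6  7  8  9 10 11 12 13 14 15 16 17 18 19 20 21 22
dp  0  -  -  -  -  -  -  1  -  1  1  -  -  1  2  -  2  2  2  2  2  3  2
(- denotes ∞ / unreachable)

2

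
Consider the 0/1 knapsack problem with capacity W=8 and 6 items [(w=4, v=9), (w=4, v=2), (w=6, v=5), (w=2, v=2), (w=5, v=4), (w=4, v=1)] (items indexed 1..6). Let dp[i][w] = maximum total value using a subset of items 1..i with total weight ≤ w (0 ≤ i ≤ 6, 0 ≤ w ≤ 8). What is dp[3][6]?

9

i\w   0   1   2   3   4   5   6   7   8
  0   0   0   0   0   0   0   0   0   0
  1   0   0   0   0   9   9   9   9   9
  2   0   0   0   0   9   9   9   9  11
  3   0   0   0   0   9   9   9   9  11
  4   0   0   2   2   9   9  11  11  11
  5   0   0   2   2   9   9  11  11  11
  6   0   0   2   2   9   9  11  11  11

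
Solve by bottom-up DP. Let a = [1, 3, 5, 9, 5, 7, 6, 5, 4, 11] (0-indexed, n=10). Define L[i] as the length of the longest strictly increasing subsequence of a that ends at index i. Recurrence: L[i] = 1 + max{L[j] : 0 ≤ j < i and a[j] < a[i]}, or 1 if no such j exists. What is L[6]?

   i    0    1    2    3    4    5    6    7    8    9
a[i]    1    3    5    9    5    7    6    5    4   11
L[i]    1    2    3    4    3    4    4    3    3    5

4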